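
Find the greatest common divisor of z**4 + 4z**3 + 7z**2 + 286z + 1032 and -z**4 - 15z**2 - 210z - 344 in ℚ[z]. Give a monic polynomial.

Repeated division with remainder:
  z**4 + 4z**3 + 7z**2 + 286z + 1032 = (-1)(-z**4 - 15z**2 - 210z - 344) + (4z**3 - 8z**2 + 76z + 688)
  -z**4 - 15z**2 - 210z - 344 = (-(1/4)z - 1/2)(4z**3 - 8z**2 + 76z + 688) + (0)
Last nonzero remainder: 4z**3 - 8z**2 + 76z + 688. Dividing through by 4 gives the monic gcd z**3 - 2z**2 + 19z + 172.

z**3 - 2z**2 + 19z + 172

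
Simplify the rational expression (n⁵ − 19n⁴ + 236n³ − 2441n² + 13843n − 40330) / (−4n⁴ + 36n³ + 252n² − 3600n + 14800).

Apply the Euclidean algorithm:
  n⁵ − 19n⁴ + 236n³ − 2441n² + 13843n − 40330 = (−(1/4)n + 5/2)(−4n⁴ + 36n³ + 252n² − 3600n + 14800) + (209n³ − 3971n² + 26543n − 77330)
  −4n⁴ + 36n³ + 252n² − 3600n + 14800 = (−(4/209)n − 40/209)(209n³ − 3971n² + 26543n − 77330) + (0)
Last nonzero remainder: 209n³ − 3971n² + 26543n − 77330. Dividing through by 209 gives the monic gcd n³ − 19n² + 127n − 370.
Cancel n³ − 19n² + 127n − 370 from numerator and denominator to get the reduced form.

(−n² − 109)/(4n + 40)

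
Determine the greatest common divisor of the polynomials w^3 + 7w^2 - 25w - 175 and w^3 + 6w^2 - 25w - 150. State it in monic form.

By polynomial division,
  w^3 + 7w^2 - 25w - 175 = (w^3 + 6w^2 - 25w - 150) + (w^2 - 25)
  w^3 + 6w^2 - 25w - 150 = (w + 6)(w^2 - 25) + (0)
The last nonzero remainder w^2 - 25 is already monic.

w^2 - 25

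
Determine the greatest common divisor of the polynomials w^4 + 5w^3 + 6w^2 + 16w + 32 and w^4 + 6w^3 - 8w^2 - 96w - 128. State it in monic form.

w^2 + 6w + 8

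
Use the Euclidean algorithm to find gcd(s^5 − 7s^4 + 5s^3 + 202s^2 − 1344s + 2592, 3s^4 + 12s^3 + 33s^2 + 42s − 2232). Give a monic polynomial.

Repeated division with remainder:
  s^5 − 7s^4 + 5s^3 + 202s^2 − 1344s + 2592 = ((1/3)s − 11/3)(3s^4 + 12s^3 + 33s^2 + 42s − 2232) + (38s^3 + 309s^2 − 446s − 5592)
  3s^4 + 12s^3 + 33s^2 + 42s − 2232 = ((3/38)s − 471/1444)(38s^3 + 309s^2 − 446s − 5592) + ((244035/1444)s^2 + (244035/722)s − 1464210/361)
  38s^3 + 309s^2 − 446s − 5592 = ((54872/244035)s + 336452/244035)((244035/1444)s^2 + (244035/722)s − 1464210/361) + (0)
Last nonzero remainder: (244035/1444)s^2 + (244035/722)s − 1464210/361. Dividing through by 244035/1444 gives the monic gcd s^2 + 2s − 24.

s^2 + 2s − 24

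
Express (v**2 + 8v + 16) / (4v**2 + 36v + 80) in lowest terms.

Apply the Euclidean algorithm:
  v**2 + 8v + 16 = (1/4)(4v**2 + 36v + 80) + (-v - 4)
  4v**2 + 36v + 80 = (-4v - 20)(-v - 4) + (0)
Last nonzero remainder: -v - 4. Dividing through by -1 gives the monic gcd v + 4.
Cancel v + 4 from numerator and denominator to get the reduced form.

(v + 4)/(4v + 20)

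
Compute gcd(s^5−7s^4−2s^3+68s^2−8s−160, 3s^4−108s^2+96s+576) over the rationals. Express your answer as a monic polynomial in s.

s^2−2s−8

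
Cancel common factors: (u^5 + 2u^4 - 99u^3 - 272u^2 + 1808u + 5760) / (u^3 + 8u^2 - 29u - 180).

(u^3 + 3u^2 - 76u - 288)/(u + 9)

Apply the Euclidean algorithm:
  u^5 + 2u^4 - 99u^3 - 272u^2 + 1808u + 5760 = (u^2 - 6u - 22)(u^3 + 8u^2 - 29u - 180) + (-90u^2 + 90u + 1800)
  u^3 + 8u^2 - 29u - 180 = (-(1/90)u - 1/10)(-90u^2 + 90u + 1800) + (0)
Last nonzero remainder: -90u^2 + 90u + 1800. Dividing through by -90 gives the monic gcd u^2 - u - 20.
Cancel u^2 - u - 20 from numerator and denominator to get the reduced form.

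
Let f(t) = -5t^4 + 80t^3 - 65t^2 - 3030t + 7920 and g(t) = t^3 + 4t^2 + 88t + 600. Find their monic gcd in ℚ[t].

Euclidean algorithm in ℚ[t]:
  -5t^4 + 80t^3 - 65t^2 - 3030t + 7920 = (-5t + 100)(t^3 + 4t^2 + 88t + 600) + (-25t^2 - 8830t - 52080)
  t^3 + 4t^2 + 88t + 600 = (-(1/25)t + 1746/125)(-25t^2 - 8830t - 52080) + ((3033556/25)t + 18201336/25)
  -25t^2 - 8830t - 52080 = (-(625/3033556)t - 54250/758389)((3033556/25)t + 18201336/25) + (0)
Last nonzero remainder: (3033556/25)t + 18201336/25. Dividing through by 3033556/25 gives the monic gcd t + 6.

t + 6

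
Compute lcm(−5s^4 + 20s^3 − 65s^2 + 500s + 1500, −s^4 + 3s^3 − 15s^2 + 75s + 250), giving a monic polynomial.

Euclidean algorithm in ℚ[s]:
  −5s^4 + 20s^3 − 65s^2 + 500s + 1500 = (5)(−s^4 + 3s^3 − 15s^2 + 75s + 250) + (5s^3 + 10s^2 + 125s + 250)
  −s^4 + 3s^3 − 15s^2 + 75s + 250 = (−(1/5)s + 1)(5s^3 + 10s^2 + 125s + 250) + (0)
Last nonzero remainder: 5s^3 + 10s^2 + 125s + 250. Dividing through by 5 gives the monic gcd s^3 + 2s^2 + 25s + 50.
Then lcm(f, g) = f·g / gcd(f, g); expanding and making the result monic gives the answer.

s^5 − 9s^4 + 33s^3 − 165s^2 + 200s + 1500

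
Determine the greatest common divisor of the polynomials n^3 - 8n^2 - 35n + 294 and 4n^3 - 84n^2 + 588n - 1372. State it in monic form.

n^2 - 14n + 49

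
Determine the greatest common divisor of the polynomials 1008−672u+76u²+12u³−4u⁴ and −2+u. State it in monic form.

Euclidean algorithm in ℚ[u]:
  −4u⁴+12u³+76u²−672u+1008 = (−4u³+4u²+84u−504)(u−2) + (0)
The last nonzero remainder u−2 is already monic.

−2+u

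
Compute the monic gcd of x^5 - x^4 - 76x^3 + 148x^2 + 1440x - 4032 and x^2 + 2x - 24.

x^2 + 2x - 24

Euclidean algorithm in ℚ[x]:
  x^5 - x^4 - 76x^3 + 148x^2 + 1440x - 4032 = (x^3 - 3x^2 - 46x + 168)(x^2 + 2x - 24) + (0)
The last nonzero remainder x^2 + 2x - 24 is already monic.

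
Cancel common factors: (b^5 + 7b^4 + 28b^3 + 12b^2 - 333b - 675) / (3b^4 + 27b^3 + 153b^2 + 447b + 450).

Repeated division with remainder:
  b^5 + 7b^4 + 28b^3 + 12b^2 - 333b - 675 = ((1/3)b - 2/3)(3b^4 + 27b^3 + 153b^2 + 447b + 450) + (-5b^3 - 35b^2 - 185b - 375)
  3b^4 + 27b^3 + 153b^2 + 447b + 450 = (-(3/5)b - 6/5)(-5b^3 - 35b^2 - 185b - 375) + (0)
Last nonzero remainder: -5b^3 - 35b^2 - 185b - 375. Dividing through by -5 gives the monic gcd b^3 + 7b^2 + 37b + 75.
Cancel b^3 + 7b^2 + 37b + 75 from numerator and denominator to get the reduced form.

(b^2 - 9)/(3b + 6)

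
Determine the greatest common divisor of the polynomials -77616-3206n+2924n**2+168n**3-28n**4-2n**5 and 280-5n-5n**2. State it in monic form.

Apply the Euclidean algorithm:
  -2n**5-28n**4+168n**3+2924n**2-3206n-77616 = ((2/5)n**3+(26/5)n**2-(82/5)n-1386/5)(-5n**2-5n+280) + (0)
Last nonzero remainder: -5n**2-5n+280. Dividing through by -5 gives the monic gcd n**2+n-56.

-56+n+n**2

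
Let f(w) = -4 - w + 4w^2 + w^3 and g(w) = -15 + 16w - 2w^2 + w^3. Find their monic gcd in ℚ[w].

-1 + w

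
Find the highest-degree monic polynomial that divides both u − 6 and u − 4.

1

Apply the Euclidean algorithm:
  u − 6 = (u − 4) + (−2)
  u − 4 = (−(1/2)u + 2)(−2) + (0)
The last nonzero remainder is the constant −2, so the polynomials are coprime and gcd = 1.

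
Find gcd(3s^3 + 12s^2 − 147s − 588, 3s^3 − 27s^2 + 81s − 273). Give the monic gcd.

s − 7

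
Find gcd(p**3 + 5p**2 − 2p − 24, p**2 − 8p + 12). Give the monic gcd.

p − 2

Repeated division with remainder:
  p**3 + 5p**2 − 2p − 24 = (p + 13)(p**2 − 8p + 12) + (90p − 180)
  p**2 − 8p + 12 = ((1/90)p − 1/15)(90p − 180) + (0)
Last nonzero remainder: 90p − 180. Dividing through by 90 gives the monic gcd p − 2.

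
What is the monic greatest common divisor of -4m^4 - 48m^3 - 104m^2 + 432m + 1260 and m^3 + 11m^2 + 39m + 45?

m^2 + 8m + 15

Euclidean algorithm in ℚ[m]:
  -4m^4 - 48m^3 - 104m^2 + 432m + 1260 = (-4m - 4)(m^3 + 11m^2 + 39m + 45) + (96m^2 + 768m + 1440)
  m^3 + 11m^2 + 39m + 45 = ((1/96)m + 1/32)(96m^2 + 768m + 1440) + (0)
Last nonzero remainder: 96m^2 + 768m + 1440. Dividing through by 96 gives the monic gcd m^2 + 8m + 15.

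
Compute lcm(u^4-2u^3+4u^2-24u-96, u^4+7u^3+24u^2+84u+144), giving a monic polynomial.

u^6+5u^5+2u^4-20u^3-216u^2-960u-1152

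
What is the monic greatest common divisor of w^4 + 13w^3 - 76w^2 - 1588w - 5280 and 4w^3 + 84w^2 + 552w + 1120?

w + 10

By polynomial division,
  w^4 + 13w^3 - 76w^2 - 1588w - 5280 = ((1/4)w - 2)(4w^3 + 84w^2 + 552w + 1120) + (-46w^2 - 764w - 3040)
  4w^3 + 84w^2 + 552w + 1120 = (-(2/23)w - 202/529)(-46w^2 - 764w - 3040) + (-(2160/529)w - 21600/529)
  -46w^2 - 764w - 3040 = ((12167/1080)w + 10051/135)(-(2160/529)w - 21600/529) + (0)
Last nonzero remainder: -(2160/529)w - 21600/529. Dividing through by -2160/529 gives the monic gcd w + 10.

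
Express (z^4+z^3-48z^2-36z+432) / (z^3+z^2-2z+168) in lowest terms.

(z^3-5z^2-18z+72)/(z^2-5z+28)

Euclidean algorithm in ℚ[z]:
  z^4+z^3-48z^2-36z+432 = (z)(z^3+z^2-2z+168) + (-46z^2-204z+432)
  z^3+z^2-2z+168 = (-(1/46)z+79/1058)(-46z^2-204z+432) + ((11968/529)z+71808/529)
  -46z^2-204z+432 = (-(12167/5984)z+4761/1496)((11968/529)z+71808/529) + (0)
Last nonzero remainder: (11968/529)z+71808/529. Dividing through by 11968/529 gives the monic gcd z+6.
Cancel z+6 from numerator and denominator to get the reduced form.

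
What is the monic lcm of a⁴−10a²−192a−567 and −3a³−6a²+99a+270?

a⁶−a⁵−40a⁴−182a³−75a²+6327a+17010

By polynomial division,
  a⁴−10a²−192a−567 = (−(1/3)a+2/3)(−3a³−6a²+99a+270) + (27a²−168a−747)
  −3a³−6a²+99a+270 = (−(1/9)a−74/81)(27a²−168a−747) + (−(3712/27)a−3712/9)
  27a²−168a−747 = (−(729/3712)a+6723/3712)(−(3712/27)a−3712/9) + (0)
Last nonzero remainder: −(3712/27)a−3712/9. Dividing through by −3712/27 gives the monic gcd a+3.
Then lcm(f, g) = f·g / gcd(f, g); expanding and making the result monic gives the answer.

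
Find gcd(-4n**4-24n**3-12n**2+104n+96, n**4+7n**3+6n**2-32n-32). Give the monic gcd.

Apply the Euclidean algorithm:
  -4n**4-24n**3-12n**2+104n+96 = (-4)(n**4+7n**3+6n**2-32n-32) + (4n**3+12n**2-24n-32)
  n**4+7n**3+6n**2-32n-32 = ((1/4)n+1)(4n**3+12n**2-24n-32) + (0)
Last nonzero remainder: 4n**3+12n**2-24n-32. Dividing through by 4 gives the monic gcd n**3+3n**2-6n-8.

n**3+3n**2-6n-8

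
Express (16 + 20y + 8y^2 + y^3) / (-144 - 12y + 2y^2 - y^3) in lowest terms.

By polynomial division,
  y^3 + 8y^2 + 20y + 16 = (-1)(-y^3 + 2y^2 - 12y - 144) + (10y^2 + 8y - 128)
  -y^3 + 2y^2 - 12y - 144 = (-(1/10)y + 7/25)(10y^2 + 8y - 128) + (-(676/25)y - 2704/25)
  10y^2 + 8y - 128 = (-(125/338)y + 200/169)(-(676/25)y - 2704/25) + (0)
Last nonzero remainder: -(676/25)y - 2704/25. Dividing through by -676/25 gives the monic gcd y + 4.
Cancel y + 4 from numerator and denominator to get the reduced form.

(-4 - 4y - y^2)/(36 - 6y + y^2)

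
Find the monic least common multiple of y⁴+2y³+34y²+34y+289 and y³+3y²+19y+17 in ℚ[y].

y⁵+3y⁴+36y³+68y²+323y+289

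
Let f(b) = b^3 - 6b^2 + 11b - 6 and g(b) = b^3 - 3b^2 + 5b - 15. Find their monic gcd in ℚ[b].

b - 3

Apply the Euclidean algorithm:
  b^3 - 6b^2 + 11b - 6 = (b^3 - 3b^2 + 5b - 15) + (-3b^2 + 6b + 9)
  b^3 - 3b^2 + 5b - 15 = (-(1/3)b + 1/3)(-3b^2 + 6b + 9) + (6b - 18)
  -3b^2 + 6b + 9 = (-(1/2)b - 1/2)(6b - 18) + (0)
Last nonzero remainder: 6b - 18. Dividing through by 6 gives the monic gcd b - 3.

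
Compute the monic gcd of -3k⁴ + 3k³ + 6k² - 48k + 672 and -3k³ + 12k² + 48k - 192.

k² - 16

Euclidean algorithm in ℚ[k]:
  -3k⁴ + 3k³ + 6k² - 48k + 672 = (k + 3)(-3k³ + 12k² + 48k - 192) + (-78k² + 1248)
  -3k³ + 12k² + 48k - 192 = ((1/26)k - 2/13)(-78k² + 1248) + (0)
Last nonzero remainder: -78k² + 1248. Dividing through by -78 gives the monic gcd k² - 16.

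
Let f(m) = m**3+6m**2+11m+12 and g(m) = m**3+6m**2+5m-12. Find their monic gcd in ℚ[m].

Euclidean algorithm in ℚ[m]:
  m**3+6m**2+11m+12 = (m**3+6m**2+5m-12) + (6m+24)
  m**3+6m**2+5m-12 = ((1/6)m**2+(1/3)m-1/2)(6m+24) + (0)
Last nonzero remainder: 6m+24. Dividing through by 6 gives the monic gcd m+4.

m+4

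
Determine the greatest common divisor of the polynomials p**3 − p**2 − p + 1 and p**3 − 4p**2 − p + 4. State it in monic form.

Repeated division with remainder:
  p**3 − p**2 − p + 1 = (p**3 − 4p**2 − p + 4) + (3p**2 − 3)
  p**3 − 4p**2 − p + 4 = ((1/3)p − 4/3)(3p**2 − 3) + (0)
Last nonzero remainder: 3p**2 − 3. Dividing through by 3 gives the monic gcd p**2 − 1.

p**2 − 1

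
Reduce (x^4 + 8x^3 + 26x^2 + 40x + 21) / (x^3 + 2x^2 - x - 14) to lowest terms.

Repeated division with remainder:
  x^4 + 8x^3 + 26x^2 + 40x + 21 = (x + 6)(x^3 + 2x^2 - x - 14) + (15x^2 + 60x + 105)
  x^3 + 2x^2 - x - 14 = ((1/15)x - 2/15)(15x^2 + 60x + 105) + (0)
Last nonzero remainder: 15x^2 + 60x + 105. Dividing through by 15 gives the monic gcd x^2 + 4x + 7.
Cancel x^2 + 4x + 7 from numerator and denominator to get the reduced form.

(x^2 + 4x + 3)/(x - 2)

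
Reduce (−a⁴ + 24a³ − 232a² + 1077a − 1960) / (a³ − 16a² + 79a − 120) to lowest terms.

(−a² + 11a − 49)/(a − 3)

Apply the Euclidean algorithm:
  −a⁴ + 24a³ − 232a² + 1077a − 1960 = (−a + 8)(a³ − 16a² + 79a − 120) + (−25a² + 325a − 1000)
  a³ − 16a² + 79a − 120 = (−(1/25)a + 3/25)(−25a² + 325a − 1000) + (0)
Last nonzero remainder: −25a² + 325a − 1000. Dividing through by −25 gives the monic gcd a² − 13a + 40.
Cancel a² − 13a + 40 from numerator and denominator to get the reduced form.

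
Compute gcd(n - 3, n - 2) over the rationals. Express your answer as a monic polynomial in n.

Apply the Euclidean algorithm:
  n - 3 = (n - 2) + (-1)
  n - 2 = (-n + 2)(-1) + (0)
The last nonzero remainder is the constant -1, so the polynomials are coprime and gcd = 1.

1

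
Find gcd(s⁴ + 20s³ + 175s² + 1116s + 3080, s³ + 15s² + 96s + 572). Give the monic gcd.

Apply the Euclidean algorithm:
  s⁴ + 20s³ + 175s² + 1116s + 3080 = (s + 5)(s³ + 15s² + 96s + 572) + (4s² + 64s + 220)
  s³ + 15s² + 96s + 572 = ((1/4)s − 1/4)(4s² + 64s + 220) + (57s + 627)
  4s² + 64s + 220 = ((4/57)s + 20/57)(57s + 627) + (0)
Last nonzero remainder: 57s + 627. Dividing through by 57 gives the monic gcd s + 11.

s + 11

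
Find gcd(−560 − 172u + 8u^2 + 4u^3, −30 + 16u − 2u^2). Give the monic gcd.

1

Euclidean algorithm in ℚ[u]:
  4u^3 + 8u^2 − 172u − 560 = (−2u − 20)(−2u^2 + 16u − 30) + (88u − 1160)
  −2u^2 + 16u − 30 = (−(1/44)u − 57/484)(88u − 1160) + (−20160/121)
  88u − 1160 = (−(1331/2520)u + 3509/504)(−20160/121) + (0)
The last nonzero remainder is the constant −20160/121, so the polynomials are coprime and gcd = 1.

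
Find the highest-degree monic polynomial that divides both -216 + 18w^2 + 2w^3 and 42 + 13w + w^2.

Euclidean algorithm in ℚ[w]:
  2w^3 + 18w^2 - 216 = (2w - 8)(w^2 + 13w + 42) + (20w + 120)
  w^2 + 13w + 42 = ((1/20)w + 7/20)(20w + 120) + (0)
Last nonzero remainder: 20w + 120. Dividing through by 20 gives the monic gcd w + 6.

6 + w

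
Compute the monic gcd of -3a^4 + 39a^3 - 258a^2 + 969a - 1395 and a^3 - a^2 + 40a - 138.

By polynomial division,
  -3a^4 + 39a^3 - 258a^2 + 969a - 1395 = (-3a + 36)(a^3 - a^2 + 40a - 138) + (-102a^2 - 885a + 3573)
  a^3 - a^2 + 40a - 138 = (-(1/102)a + 329/3468)(-102a^2 - 885a + 3573) + ((183789/1156)a - 551367/1156)
  -102a^2 - 885a + 3573 = (-(39304/61263)a - 458932/61263)((183789/1156)a - 551367/1156) + (0)
Last nonzero remainder: (183789/1156)a - 551367/1156. Dividing through by 183789/1156 gives the monic gcd a - 3.

a - 3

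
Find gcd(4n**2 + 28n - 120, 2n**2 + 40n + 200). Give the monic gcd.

n + 10

Repeated division with remainder:
  4n**2 + 28n - 120 = (2)(2n**2 + 40n + 200) + (-52n - 520)
  2n**2 + 40n + 200 = (-(1/26)n - 5/13)(-52n - 520) + (0)
Last nonzero remainder: -52n - 520. Dividing through by -52 gives the monic gcd n + 10.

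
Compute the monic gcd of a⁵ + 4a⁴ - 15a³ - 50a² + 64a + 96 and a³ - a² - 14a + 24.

Apply the Euclidean algorithm:
  a⁵ + 4a⁴ - 15a³ - 50a² + 64a + 96 = (a² + 5a + 4)(a³ - a² - 14a + 24) + (0)
The last nonzero remainder a³ - a² - 14a + 24 is already monic.

a³ - a² - 14a + 24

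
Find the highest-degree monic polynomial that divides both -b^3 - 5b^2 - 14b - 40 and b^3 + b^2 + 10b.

b^2 + b + 10

Repeated division with remainder:
  -b^3 - 5b^2 - 14b - 40 = (-1)(b^3 + b^2 + 10b) + (-4b^2 - 4b - 40)
  b^3 + b^2 + 10b = (-(1/4)b)(-4b^2 - 4b - 40) + (0)
Last nonzero remainder: -4b^2 - 4b - 40. Dividing through by -4 gives the monic gcd b^2 + b + 10.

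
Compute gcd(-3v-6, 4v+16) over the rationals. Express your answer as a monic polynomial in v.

1

Euclidean algorithm in ℚ[v]:
  -3v-6 = (-3/4)(4v+16) + (6)
  4v+16 = ((2/3)v+8/3)(6) + (0)
The last nonzero remainder is the constant 6, so the polynomials are coprime and gcd = 1.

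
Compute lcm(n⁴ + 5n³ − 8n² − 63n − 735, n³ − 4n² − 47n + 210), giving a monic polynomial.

Apply the Euclidean algorithm:
  n⁴ + 5n³ − 8n² − 63n − 735 = (n + 9)(n³ − 4n² − 47n + 210) + (75n² + 150n − 2625)
  n³ − 4n² − 47n + 210 = ((1/75)n − 2/25)(75n² + 150n − 2625) + (0)
Last nonzero remainder: 75n² + 150n − 2625. Dividing through by 75 gives the monic gcd n² + 2n − 35.
Then lcm(f, g) = f·g / gcd(f, g); expanding and making the result monic gives the answer.

n⁵ − n⁴ − 38n³ − 15n² − 357n + 4410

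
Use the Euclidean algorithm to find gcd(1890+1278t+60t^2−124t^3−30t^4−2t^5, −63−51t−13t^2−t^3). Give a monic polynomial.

63+51t+13t^2+t^3

Repeated division with remainder:
  −2t^5−30t^4−124t^3+60t^2+1278t+1890 = (2t^2+4t−30)(−t^3−13t^2−51t−63) + (0)
Last nonzero remainder: −t^3−13t^2−51t−63. Dividing through by −1 gives the monic gcd t^3+13t^2+51t+63.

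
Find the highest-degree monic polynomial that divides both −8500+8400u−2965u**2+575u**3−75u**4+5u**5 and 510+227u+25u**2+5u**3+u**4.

Apply the Euclidean algorithm:
  5u**5−75u**4+575u**3−2965u**2+8400u−8500 = (5u−100)(u**4+5u**3+25u**2+227u+510) + (950u**3−1600u**2+28550u+42500)
  u**4+5u**3+25u**2+227u+510 = ((1/950)u+127/18050)(950u**3−1600u**2+28550u+42500) + ((2240/361)u**2−(6720/361)u+76160/361)
  950u**3−1600u**2+28550u+42500 = ((34295/224)u+45125/224)((2240/361)u**2−(6720/361)u+76160/361) + (0)
Last nonzero remainder: (2240/361)u**2−(6720/361)u+76160/361. Dividing through by 2240/361 gives the monic gcd u**2−3u+34.

34−3u+u**2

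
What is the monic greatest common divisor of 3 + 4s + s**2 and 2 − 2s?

1

Repeated division with remainder:
  s**2 + 4s + 3 = (−(1/2)s − 5/2)(−2s + 2) + (8)
  −2s + 2 = (−(1/4)s + 1/4)(8) + (0)
The last nonzero remainder is the constant 8, so the polynomials are coprime and gcd = 1.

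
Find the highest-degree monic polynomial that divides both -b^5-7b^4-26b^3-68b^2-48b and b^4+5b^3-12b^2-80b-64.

Repeated division with remainder:
  -b^5-7b^4-26b^3-68b^2-48b = (-b-2)(b^4+5b^3-12b^2-80b-64) + (-28b^3-172b^2-272b-128)
  b^4+5b^3-12b^2-80b-64 = (-(1/28)b+2/49)(-28b^3-172b^2-272b-128) + (-(720/49)b^2-(3600/49)b-2880/49)
  -28b^3-172b^2-272b-128 = ((343/180)b+98/45)(-(720/49)b^2-(3600/49)b-2880/49) + (0)
Last nonzero remainder: -(720/49)b^2-(3600/49)b-2880/49. Dividing through by -720/49 gives the monic gcd b^2+5b+4.

b^2+5b+4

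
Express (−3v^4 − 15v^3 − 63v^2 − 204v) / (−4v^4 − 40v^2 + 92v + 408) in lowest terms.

(3v^2 + 12v)/(4v^2 − 4v − 24)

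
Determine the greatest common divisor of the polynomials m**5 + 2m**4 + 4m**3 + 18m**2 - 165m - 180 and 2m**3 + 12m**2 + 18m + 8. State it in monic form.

m**2 + 5m + 4

By polynomial division,
  m**5 + 2m**4 + 4m**3 + 18m**2 - 165m - 180 = ((1/2)m**2 - 2m + 19/2)(2m**3 + 12m**2 + 18m + 8) + (-64m**2 - 320m - 256)
  2m**3 + 12m**2 + 18m + 8 = (-(1/32)m - 1/32)(-64m**2 - 320m - 256) + (0)
Last nonzero remainder: -64m**2 - 320m - 256. Dividing through by -64 gives the monic gcd m**2 + 5m + 4.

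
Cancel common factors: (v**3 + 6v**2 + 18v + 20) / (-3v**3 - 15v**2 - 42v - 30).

(-v - 2)/(3v + 3)

Apply the Euclidean algorithm:
  v**3 + 6v**2 + 18v + 20 = (-1/3)(-3v**3 - 15v**2 - 42v - 30) + (v**2 + 4v + 10)
  -3v**3 - 15v**2 - 42v - 30 = (-3v - 3)(v**2 + 4v + 10) + (0)
The last nonzero remainder v**2 + 4v + 10 is already monic.
Cancel v**2 + 4v + 10 from numerator and denominator to get the reduced form.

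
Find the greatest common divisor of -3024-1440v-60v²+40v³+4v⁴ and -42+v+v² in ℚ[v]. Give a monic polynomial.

Repeated division with remainder:
  4v⁴+40v³-60v²-1440v-3024 = (4v²+36v+72)(v²+v-42) + (0)
The last nonzero remainder v²+v-42 is already monic.

-42+v+v²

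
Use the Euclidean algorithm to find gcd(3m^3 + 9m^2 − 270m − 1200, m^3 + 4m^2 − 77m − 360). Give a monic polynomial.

Euclidean algorithm in ℚ[m]:
  3m^3 + 9m^2 − 270m − 1200 = (3)(m^3 + 4m^2 − 77m − 360) + (−3m^2 − 39m − 120)
  m^3 + 4m^2 − 77m − 360 = (−(1/3)m + 3)(−3m^2 − 39m − 120) + (0)
Last nonzero remainder: −3m^2 − 39m − 120. Dividing through by −3 gives the monic gcd m^2 + 13m + 40.

m^2 + 13m + 40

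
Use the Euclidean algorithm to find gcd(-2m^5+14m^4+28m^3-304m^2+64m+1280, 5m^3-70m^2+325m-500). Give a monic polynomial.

m^2-9m+20

Repeated division with remainder:
  -2m^5+14m^4+28m^3-304m^2+64m+1280 = (-(2/5)m^2-(14/5)m-38/5)(5m^3-70m^2+325m-500) + (-126m^2+1134m-2520)
  5m^3-70m^2+325m-500 = (-(5/126)m+25/126)(-126m^2+1134m-2520) + (0)
Last nonzero remainder: -126m^2+1134m-2520. Dividing through by -126 gives the monic gcd m^2-9m+20.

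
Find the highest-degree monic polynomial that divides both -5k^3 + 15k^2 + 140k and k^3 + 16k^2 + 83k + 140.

Apply the Euclidean algorithm:
  -5k^3 + 15k^2 + 140k = (-5)(k^3 + 16k^2 + 83k + 140) + (95k^2 + 555k + 700)
  k^3 + 16k^2 + 83k + 140 = ((1/95)k + 193/1805)(95k^2 + 555k + 700) + ((5880/361)k + 23520/361)
  95k^2 + 555k + 700 = ((6859/1176)k + 1805/168)((5880/361)k + 23520/361) + (0)
Last nonzero remainder: (5880/361)k + 23520/361. Dividing through by 5880/361 gives the monic gcd k + 4.

k + 4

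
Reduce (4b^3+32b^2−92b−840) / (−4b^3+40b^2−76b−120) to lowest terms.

(−b^2−13b−42)/(b^2−5b−6)

Apply the Euclidean algorithm:
  4b^3+32b^2−92b−840 = (−1)(−4b^3+40b^2−76b−120) + (72b^2−168b−960)
  −4b^3+40b^2−76b−120 = (−(1/18)b+23/54)(72b^2−168b−960) + (−(520/9)b+2600/9)
  72b^2−168b−960 = (−(81/65)b−216/65)(−(520/9)b+2600/9) + (0)
Last nonzero remainder: −(520/9)b+2600/9. Dividing through by −520/9 gives the monic gcd b−5.
Cancel b−5 from numerator and denominator to get the reduced form.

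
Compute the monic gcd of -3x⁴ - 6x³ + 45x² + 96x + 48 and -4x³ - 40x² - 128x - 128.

By polynomial division,
  -3x⁴ - 6x³ + 45x² + 96x + 48 = ((3/4)x - 6)(-4x³ - 40x² - 128x - 128) + (-99x² - 576x - 720)
  -4x³ - 40x² - 128x - 128 = ((4/99)x + 184/1089)(-99x² - 576x - 720) + (-(192/121)x - 768/121)
  -99x² - 576x - 720 = ((3993/64)x + 1815/16)(-(192/121)x - 768/121) + (0)
Last nonzero remainder: -(192/121)x - 768/121. Dividing through by -192/121 gives the monic gcd x + 4.

x + 4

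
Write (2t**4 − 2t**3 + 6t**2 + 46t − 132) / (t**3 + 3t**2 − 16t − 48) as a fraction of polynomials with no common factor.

(2t**3 − 8t**2 + 30t − 44)/(t**2 − 16)

By polynomial division,
  2t**4 − 2t**3 + 6t**2 + 46t − 132 = (2t − 8)(t**3 + 3t**2 − 16t − 48) + (62t**2 + 14t − 516)
  t**3 + 3t**2 − 16t − 48 = ((1/62)t + 43/961)(62t**2 + 14t − 516) + (−(7980/961)t − 23940/961)
  62t**2 + 14t − 516 = (−(29791/3990)t + 41323/1995)(−(7980/961)t − 23940/961) + (0)
Last nonzero remainder: −(7980/961)t − 23940/961. Dividing through by −7980/961 gives the monic gcd t + 3.
Cancel t + 3 from numerator and denominator to get the reduced form.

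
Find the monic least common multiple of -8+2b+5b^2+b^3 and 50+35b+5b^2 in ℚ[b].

-40+2b+27b^2+10b^3+b^4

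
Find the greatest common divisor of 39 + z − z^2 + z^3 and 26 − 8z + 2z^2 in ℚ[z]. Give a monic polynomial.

13 − 4z + z^2

Apply the Euclidean algorithm:
  z^3 − z^2 + z + 39 = ((1/2)z + 3/2)(2z^2 − 8z + 26) + (0)
Last nonzero remainder: 2z^2 − 8z + 26. Dividing through by 2 gives the monic gcd z^2 − 4z + 13.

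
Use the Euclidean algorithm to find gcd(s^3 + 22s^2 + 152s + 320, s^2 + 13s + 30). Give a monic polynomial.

s + 10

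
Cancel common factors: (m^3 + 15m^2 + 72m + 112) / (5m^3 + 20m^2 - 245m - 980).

(m + 4)/(5m - 35)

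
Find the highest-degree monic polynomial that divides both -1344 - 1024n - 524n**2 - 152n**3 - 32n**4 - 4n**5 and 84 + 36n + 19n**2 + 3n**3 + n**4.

Apply the Euclidean algorithm:
  -4n**5 - 32n**4 - 152n**3 - 524n**2 - 1024n - 1344 = (-4n - 20)(n**4 + 3n**3 + 19n**2 + 36n + 84) + (-16n**3 + 32n + 336)
  n**4 + 3n**3 + 19n**2 + 36n + 84 = (-(1/16)n - 3/16)(-16n**3 + 32n + 336) + (21n**2 + 63n + 147)
  -16n**3 + 32n + 336 = (-(16/21)n + 16/7)(21n**2 + 63n + 147) + (0)
Last nonzero remainder: 21n**2 + 63n + 147. Dividing through by 21 gives the monic gcd n**2 + 3n + 7.

7 + 3n + n**2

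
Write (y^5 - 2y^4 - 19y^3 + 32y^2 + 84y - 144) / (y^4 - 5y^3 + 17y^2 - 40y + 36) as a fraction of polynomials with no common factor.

Repeated division with remainder:
  y^5 - 2y^4 - 19y^3 + 32y^2 + 84y - 144 = (y + 3)(y^4 - 5y^3 + 17y^2 - 40y + 36) + (-21y^3 + 21y^2 + 168y - 252)
  y^4 - 5y^3 + 17y^2 - 40y + 36 = (-(1/21)y + 4/21)(-21y^3 + 21y^2 + 168y - 252) + (21y^2 - 84y + 84)
  -21y^3 + 21y^2 + 168y - 252 = (-y - 3)(21y^2 - 84y + 84) + (0)
Last nonzero remainder: 21y^2 - 84y + 84. Dividing through by 21 gives the monic gcd y^2 - 4y + 4.
Cancel y^2 - 4y + 4 from numerator and denominator to get the reduced form.

(y^3 + 2y^2 - 15y - 36)/(y^2 - y + 9)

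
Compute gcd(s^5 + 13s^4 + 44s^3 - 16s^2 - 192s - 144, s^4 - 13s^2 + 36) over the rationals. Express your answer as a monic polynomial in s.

Repeated division with remainder:
  s^5 + 13s^4 + 44s^3 - 16s^2 - 192s - 144 = (s + 13)(s^4 - 13s^2 + 36) + (57s^3 + 153s^2 - 228s - 612)
  s^4 - 13s^2 + 36 = ((1/57)s - 17/361)(57s^3 + 153s^2 - 228s - 612) + (-(648/361)s^2 + 2592/361)
  57s^3 + 153s^2 - 228s - 612 = (-(6859/216)s - 6137/72)(-(648/361)s^2 + 2592/361) + (0)
Last nonzero remainder: -(648/361)s^2 + 2592/361. Dividing through by -648/361 gives the monic gcd s^2 - 4.

s^2 - 4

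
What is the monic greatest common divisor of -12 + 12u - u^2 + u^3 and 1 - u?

-1 + u

Repeated division with remainder:
  u^3 - u^2 + 12u - 12 = (-u^2 - 12)(-u + 1) + (0)
Last nonzero remainder: -u + 1. Dividing through by -1 gives the monic gcd u - 1.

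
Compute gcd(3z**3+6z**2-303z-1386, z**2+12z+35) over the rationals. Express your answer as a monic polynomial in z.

z+7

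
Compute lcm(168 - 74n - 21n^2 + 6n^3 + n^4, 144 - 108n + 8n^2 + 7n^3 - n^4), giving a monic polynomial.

Repeated division with remainder:
  n^4 + 6n^3 - 21n^2 - 74n + 168 = (-1)(-n^4 + 7n^3 + 8n^2 - 108n + 144) + (13n^3 - 13n^2 - 182n + 312)
  -n^4 + 7n^3 + 8n^2 - 108n + 144 = (-(1/13)n + 6/13)(13n^3 - 13n^2 - 182n + 312) + (0)
Last nonzero remainder: 13n^3 - 13n^2 - 182n + 312. Dividing through by 13 gives the monic gcd n^3 - n^2 - 14n + 24.
Then lcm(f, g) = f·g / gcd(f, g); expanding and making the result monic gives the answer.

-1008 + 612n + 52n^2 - 57n^3 + n^5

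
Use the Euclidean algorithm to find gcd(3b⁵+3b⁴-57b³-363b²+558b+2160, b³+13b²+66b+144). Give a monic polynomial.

b²+7b+24

Repeated division with remainder:
  3b⁵+3b⁴-57b³-363b²+558b+2160 = (3b²-36b+213)(b³+13b²+66b+144) + (-1188b²-8316b-28512)
  b³+13b²+66b+144 = (-(1/1188)b-1/198)(-1188b²-8316b-28512) + (0)
Last nonzero remainder: -1188b²-8316b-28512. Dividing through by -1188 gives the monic gcd b²+7b+24.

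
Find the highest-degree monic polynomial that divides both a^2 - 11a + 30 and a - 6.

Repeated division with remainder:
  a^2 - 11a + 30 = (a - 5)(a - 6) + (0)
The last nonzero remainder a - 6 is already monic.

a - 6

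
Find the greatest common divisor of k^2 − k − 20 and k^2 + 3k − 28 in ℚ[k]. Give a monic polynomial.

1

By polynomial division,
  k^2 − k − 20 = (k^2 + 3k − 28) + (−4k + 8)
  k^2 + 3k − 28 = (−(1/4)k − 5/4)(−4k + 8) + (−18)
  −4k + 8 = ((2/9)k − 4/9)(−18) + (0)
The last nonzero remainder is the constant −18, so the polynomials are coprime and gcd = 1.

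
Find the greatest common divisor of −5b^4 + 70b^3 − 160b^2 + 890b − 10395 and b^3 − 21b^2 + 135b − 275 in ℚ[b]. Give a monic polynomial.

Euclidean algorithm in ℚ[b]:
  −5b^4 + 70b^3 − 160b^2 + 890b − 10395 = (−5b − 35)(b^3 − 21b^2 + 135b − 275) + (−220b^2 + 4240b − 20020)
  b^3 − 21b^2 + 135b − 275 = (−(1/220)b + 19/2420)(−220b^2 + 4240b − 20020) + ((1296/121)b − 1296/11)
  −220b^2 + 4240b − 20020 = (−(6655/324)b + 55055/324)((1296/121)b − 1296/11) + (0)
Last nonzero remainder: (1296/121)b − 1296/11. Dividing through by 1296/121 gives the monic gcd b − 11.

b − 11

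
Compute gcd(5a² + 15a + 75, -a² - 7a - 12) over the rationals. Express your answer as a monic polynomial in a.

1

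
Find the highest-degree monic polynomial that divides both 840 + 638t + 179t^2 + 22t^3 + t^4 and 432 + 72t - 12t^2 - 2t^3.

6 + t

By polynomial division,
  t^4 + 22t^3 + 179t^2 + 638t + 840 = (-(1/2)t - 8)(-2t^3 - 12t^2 + 72t + 432) + (119t^2 + 1430t + 4296)
  -2t^3 - 12t^2 + 72t + 432 = (-(2/119)t + 1432/14161)(119t^2 + 1430t + 4296) + (-(5720/14161)t - 34320/14161)
  119t^2 + 1430t + 4296 = (-(1685159/5720)t - 2534819/1430)(-(5720/14161)t - 34320/14161) + (0)
Last nonzero remainder: -(5720/14161)t - 34320/14161. Dividing through by -5720/14161 gives the monic gcd t + 6.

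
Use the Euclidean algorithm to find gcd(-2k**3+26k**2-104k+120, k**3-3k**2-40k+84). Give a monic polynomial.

k-2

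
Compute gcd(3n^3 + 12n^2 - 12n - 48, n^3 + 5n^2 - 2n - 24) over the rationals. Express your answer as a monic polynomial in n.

n^2 + 2n - 8

Apply the Euclidean algorithm:
  3n^3 + 12n^2 - 12n - 48 = (3)(n^3 + 5n^2 - 2n - 24) + (-3n^2 - 6n + 24)
  n^3 + 5n^2 - 2n - 24 = (-(1/3)n - 1)(-3n^2 - 6n + 24) + (0)
Last nonzero remainder: -3n^2 - 6n + 24. Dividing through by -3 gives the monic gcd n^2 + 2n - 8.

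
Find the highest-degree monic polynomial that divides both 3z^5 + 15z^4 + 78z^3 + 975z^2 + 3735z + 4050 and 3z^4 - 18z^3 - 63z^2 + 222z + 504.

z^2 + 5z + 6

Euclidean algorithm in ℚ[z]:
  3z^5 + 15z^4 + 78z^3 + 975z^2 + 3735z + 4050 = (z + 11)(3z^4 - 18z^3 - 63z^2 + 222z + 504) + (339z^3 + 1446z^2 + 789z - 1494)
  3z^4 - 18z^3 - 63z^2 + 222z + 504 = ((1/113)z - 1160/12769)(339z^3 + 1446z^2 + 789z - 1494) + ((783756/12769)z^2 + (3918780/12769)z + 4702536/12769)
  339z^3 + 1446z^2 + 789z - 1494 = ((1442897/261252)z - 1059827/261252)((783756/12769)z^2 + (3918780/12769)z + 4702536/12769) + (0)
Last nonzero remainder: (783756/12769)z^2 + (3918780/12769)z + 4702536/12769. Dividing through by 783756/12769 gives the monic gcd z^2 + 5z + 6.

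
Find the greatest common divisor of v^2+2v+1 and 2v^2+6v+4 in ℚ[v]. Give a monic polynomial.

v+1

Apply the Euclidean algorithm:
  v^2+2v+1 = (1/2)(2v^2+6v+4) + (-v-1)
  2v^2+6v+4 = (-2v-4)(-v-1) + (0)
Last nonzero remainder: -v-1. Dividing through by -1 gives the monic gcd v+1.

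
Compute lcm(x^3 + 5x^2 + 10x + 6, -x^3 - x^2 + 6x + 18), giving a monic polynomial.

Repeated division with remainder:
  x^3 + 5x^2 + 10x + 6 = (-1)(-x^3 - x^2 + 6x + 18) + (4x^2 + 16x + 24)
  -x^3 - x^2 + 6x + 18 = (-(1/4)x + 3/4)(4x^2 + 16x + 24) + (0)
Last nonzero remainder: 4x^2 + 16x + 24. Dividing through by 4 gives the monic gcd x^2 + 4x + 6.
Then lcm(f, g) = f·g / gcd(f, g); expanding and making the result monic gives the answer.

x^4 + 2x^3 - 5x^2 - 24x - 18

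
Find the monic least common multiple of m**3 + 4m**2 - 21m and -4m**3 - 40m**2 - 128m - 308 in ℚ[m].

Apply the Euclidean algorithm:
  m**3 + 4m**2 - 21m = (-1/4)(-4m**3 - 40m**2 - 128m - 308) + (-6m**2 - 53m - 77)
  -4m**3 - 40m**2 - 128m - 308 = ((2/3)m + 7/9)(-6m**2 - 53m - 77) + (-(319/9)m - 2233/9)
  -6m**2 - 53m - 77 = ((54/319)m + 9/29)(-(319/9)m - 2233/9) + (0)
Last nonzero remainder: -(319/9)m - 2233/9. Dividing through by -319/9 gives the monic gcd m + 7.
Then lcm(f, g) = f·g / gcd(f, g); expanding and making the result monic gives the answer.

m**5 + 7m**4 + 2m**3 - 19m**2 - 231m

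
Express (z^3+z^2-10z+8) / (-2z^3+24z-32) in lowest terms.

(-z+1)/(2z-4)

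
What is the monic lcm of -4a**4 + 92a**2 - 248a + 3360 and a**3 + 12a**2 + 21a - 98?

a**6 + 5a**5 - 37a**4 - 53a**3 - 208a**2 - 5068a + 11760

Euclidean algorithm in ℚ[a]:
  -4a**4 + 92a**2 - 248a + 3360 = (-4a + 48)(a**3 + 12a**2 + 21a - 98) + (-400a**2 - 1648a + 8064)
  a**3 + 12a**2 + 21a - 98 = (-(1/400)a - 197/10000)(-400a**2 - 1648a + 8064) + ((5434/625)a + 38038/625)
  -400a**2 - 1648a + 8064 = (-(125000/2717)a + 360000/2717)((5434/625)a + 38038/625) + (0)
Last nonzero remainder: (5434/625)a + 38038/625. Dividing through by 5434/625 gives the monic gcd a + 7.
Then lcm(f, g) = f·g / gcd(f, g); expanding and making the result monic gives the answer.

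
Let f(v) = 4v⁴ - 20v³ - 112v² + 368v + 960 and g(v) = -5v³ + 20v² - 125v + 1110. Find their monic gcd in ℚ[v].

v - 6

Euclidean algorithm in ℚ[v]:
  4v⁴ - 20v³ - 112v² + 368v + 960 = (-(4/5)v + 4/5)(-5v³ + 20v² - 125v + 1110) + (-228v² + 1356v + 72)
  -5v³ + 20v² - 125v + 1110 = ((5/228)v + 185/4332)(-228v² + 1356v + 72) + (-(66600/361)v + 399600/361)
  -228v² + 1356v + 72 = ((6859/5550)v + 361/5550)(-(66600/361)v + 399600/361) + (0)
Last nonzero remainder: -(66600/361)v + 399600/361. Dividing through by -66600/361 gives the monic gcd v - 6.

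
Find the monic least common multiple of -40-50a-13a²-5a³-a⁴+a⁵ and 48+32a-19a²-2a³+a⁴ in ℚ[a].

480+560a+66a²-3a³-6a⁴-18a⁵+a⁷

Apply the Euclidean algorithm:
  a⁵-a⁴-5a³-13a²-50a-40 = (a+1)(a⁴-2a³-19a²+32a+48) + (16a³-26a²-130a-88)
  a⁴-2a³-19a²+32a+48 = ((1/16)a-3/128)(16a³-26a²-130a-88) + (-(735/64)a²+(2205/64)a+735/16)
  16a³-26a²-130a-88 = (-(1024/735)a-1408/735)(-(735/64)a²+(2205/64)a+735/16) + (0)
Last nonzero remainder: -(735/64)a²+(2205/64)a+735/16. Dividing through by -735/64 gives the monic gcd a²-3a-4.
Then lcm(f, g) = f·g / gcd(f, g); expanding and making the result monic gives the answer.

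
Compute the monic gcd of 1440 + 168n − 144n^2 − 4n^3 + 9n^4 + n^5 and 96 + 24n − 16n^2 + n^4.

Apply the Euclidean algorithm:
  n^5 + 9n^4 − 4n^3 − 144n^2 + 168n + 1440 = (n + 9)(n^4 − 16n^2 + 24n + 96) + (12n^3 − 24n^2 − 144n + 576)
  n^4 − 16n^2 + 24n + 96 = ((1/12)n + 1/6)(12n^3 − 24n^2 − 144n + 576) + (0)
Last nonzero remainder: 12n^3 − 24n^2 − 144n + 576. Dividing through by 12 gives the monic gcd n^3 − 2n^2 − 12n + 48.

48 − 12n − 2n^2 + n^3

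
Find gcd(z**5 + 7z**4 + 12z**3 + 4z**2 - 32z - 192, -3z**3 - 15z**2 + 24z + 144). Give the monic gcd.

z**2 + 8z + 16

By polynomial division,
  z**5 + 7z**4 + 12z**3 + 4z**2 - 32z - 192 = (-(1/3)z**2 - (2/3)z - 10/3)(-3z**3 - 15z**2 + 24z + 144) + (18z**2 + 144z + 288)
  -3z**3 - 15z**2 + 24z + 144 = (-(1/6)z + 1/2)(18z**2 + 144z + 288) + (0)
Last nonzero remainder: 18z**2 + 144z + 288. Dividing through by 18 gives the monic gcd z**2 + 8z + 16.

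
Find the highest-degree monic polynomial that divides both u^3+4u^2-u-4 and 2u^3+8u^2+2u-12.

u-1

Repeated division with remainder:
  u^3+4u^2-u-4 = (1/2)(2u^3+8u^2+2u-12) + (-2u+2)
  2u^3+8u^2+2u-12 = (-u^2-5u-6)(-2u+2) + (0)
Last nonzero remainder: -2u+2. Dividing through by -2 gives the monic gcd u-1.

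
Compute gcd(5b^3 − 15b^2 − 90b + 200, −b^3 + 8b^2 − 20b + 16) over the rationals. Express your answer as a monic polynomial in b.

Euclidean algorithm in ℚ[b]:
  5b^3 − 15b^2 − 90b + 200 = (−5)(−b^3 + 8b^2 − 20b + 16) + (25b^2 − 190b + 280)
  −b^3 + 8b^2 − 20b + 16 = (−(1/25)b + 2/125)(25b^2 − 190b + 280) + (−(144/25)b + 288/25)
  25b^2 − 190b + 280 = (−(625/144)b + 875/36)(−(144/25)b + 288/25) + (0)
Last nonzero remainder: −(144/25)b + 288/25. Dividing through by −144/25 gives the monic gcd b − 2.

b − 2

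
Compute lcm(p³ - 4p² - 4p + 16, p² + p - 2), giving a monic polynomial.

p⁴ - 5p³ + 20p - 16

Euclidean algorithm in ℚ[p]:
  p³ - 4p² - 4p + 16 = (p - 5)(p² + p - 2) + (3p + 6)
  p² + p - 2 = ((1/3)p - 1/3)(3p + 6) + (0)
Last nonzero remainder: 3p + 6. Dividing through by 3 gives the monic gcd p + 2.
Then lcm(f, g) = f·g / gcd(f, g); expanding and making the result monic gives the answer.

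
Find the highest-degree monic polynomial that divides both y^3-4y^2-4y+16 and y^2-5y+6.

By polynomial division,
  y^3-4y^2-4y+16 = (y+1)(y^2-5y+6) + (-5y+10)
  y^2-5y+6 = (-(1/5)y+3/5)(-5y+10) + (0)
Last nonzero remainder: -5y+10. Dividing through by -5 gives the monic gcd y-2.

y-2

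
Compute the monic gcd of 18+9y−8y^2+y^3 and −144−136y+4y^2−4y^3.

1+y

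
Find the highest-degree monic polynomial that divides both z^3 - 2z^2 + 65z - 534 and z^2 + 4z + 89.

z^2 + 4z + 89

Euclidean algorithm in ℚ[z]:
  z^3 - 2z^2 + 65z - 534 = (z - 6)(z^2 + 4z + 89) + (0)
The last nonzero remainder z^2 + 4z + 89 is already monic.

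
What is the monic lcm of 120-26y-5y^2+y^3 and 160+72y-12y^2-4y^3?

240+68y-36y^2-3y^3+y^4

Apply the Euclidean algorithm:
  y^3-5y^2-26y+120 = (-1/4)(-4y^3-12y^2+72y+160) + (-8y^2-8y+160)
  -4y^3-12y^2+72y+160 = ((1/2)y+1)(-8y^2-8y+160) + (0)
Last nonzero remainder: -8y^2-8y+160. Dividing through by -8 gives the monic gcd y^2+y-20.
Then lcm(f, g) = f·g / gcd(f, g); expanding and making the result monic gives the answer.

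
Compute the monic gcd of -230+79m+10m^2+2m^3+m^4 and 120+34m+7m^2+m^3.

5+m

Repeated division with remainder:
  m^4+2m^3+10m^2+79m-230 = (m-5)(m^3+7m^2+34m+120) + (11m^2+129m+370)
  m^3+7m^2+34m+120 = ((1/11)m-52/121)(11m^2+129m+370) + ((6752/121)m+33760/121)
  11m^2+129m+370 = ((1331/6752)m+4477/3376)((6752/121)m+33760/121) + (0)
Last nonzero remainder: (6752/121)m+33760/121. Dividing through by 6752/121 gives the monic gcd m+5.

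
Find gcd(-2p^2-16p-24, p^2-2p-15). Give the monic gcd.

1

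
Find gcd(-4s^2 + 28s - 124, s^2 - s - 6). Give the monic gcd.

1

By polynomial division,
  -4s^2 + 28s - 124 = (-4)(s^2 - s - 6) + (24s - 148)
  s^2 - s - 6 = ((1/24)s + 31/144)(24s - 148) + (931/36)
  24s - 148 = ((864/931)s - 5328/931)(931/36) + (0)
The last nonzero remainder is the constant 931/36, so the polynomials are coprime and gcd = 1.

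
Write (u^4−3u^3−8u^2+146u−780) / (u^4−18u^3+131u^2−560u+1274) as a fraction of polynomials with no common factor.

(u^2+u−30)/(u^2−14u+49)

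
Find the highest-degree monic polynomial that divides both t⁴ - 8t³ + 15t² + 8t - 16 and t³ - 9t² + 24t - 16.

t³ - 9t² + 24t - 16

Euclidean algorithm in ℚ[t]:
  t⁴ - 8t³ + 15t² + 8t - 16 = (t + 1)(t³ - 9t² + 24t - 16) + (0)
The last nonzero remainder t³ - 9t² + 24t - 16 is already monic.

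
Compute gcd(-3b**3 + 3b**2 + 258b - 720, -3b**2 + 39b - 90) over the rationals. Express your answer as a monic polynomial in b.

b - 3

By polynomial division,
  -3b**3 + 3b**2 + 258b - 720 = (b + 12)(-3b**2 + 39b - 90) + (-120b + 360)
  -3b**2 + 39b - 90 = ((1/40)b - 1/4)(-120b + 360) + (0)
Last nonzero remainder: -120b + 360. Dividing through by -120 gives the monic gcd b - 3.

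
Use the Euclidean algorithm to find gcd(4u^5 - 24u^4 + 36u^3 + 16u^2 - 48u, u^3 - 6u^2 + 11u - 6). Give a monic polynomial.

u^2 - 5u + 6

Euclidean algorithm in ℚ[u]:
  4u^5 - 24u^4 + 36u^3 + 16u^2 - 48u = (4u^2 - 8)(u^3 - 6u^2 + 11u - 6) + (-8u^2 + 40u - 48)
  u^3 - 6u^2 + 11u - 6 = (-(1/8)u + 1/8)(-8u^2 + 40u - 48) + (0)
Last nonzero remainder: -8u^2 + 40u - 48. Dividing through by -8 gives the monic gcd u^2 - 5u + 6.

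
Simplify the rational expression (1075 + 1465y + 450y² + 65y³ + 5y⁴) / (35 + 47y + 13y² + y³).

(215 + 35y + 5y²)/(7 + y)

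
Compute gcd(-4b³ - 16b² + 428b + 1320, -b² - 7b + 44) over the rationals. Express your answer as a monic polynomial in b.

By polynomial division,
  -4b³ - 16b² + 428b + 1320 = (4b - 12)(-b² - 7b + 44) + (168b + 1848)
  -b² - 7b + 44 = (-(1/168)b + 1/42)(168b + 1848) + (0)
Last nonzero remainder: 168b + 1848. Dividing through by 168 gives the monic gcd b + 11.

b + 11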